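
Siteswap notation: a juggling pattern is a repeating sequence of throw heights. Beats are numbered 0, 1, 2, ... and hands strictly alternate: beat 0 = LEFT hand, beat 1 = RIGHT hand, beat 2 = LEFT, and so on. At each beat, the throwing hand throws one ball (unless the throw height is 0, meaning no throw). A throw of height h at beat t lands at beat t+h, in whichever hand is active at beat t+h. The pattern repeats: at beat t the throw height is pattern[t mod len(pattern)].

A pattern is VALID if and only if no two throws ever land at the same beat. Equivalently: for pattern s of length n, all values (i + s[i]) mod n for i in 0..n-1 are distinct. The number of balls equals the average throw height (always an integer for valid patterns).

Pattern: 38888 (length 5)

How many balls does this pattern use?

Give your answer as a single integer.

Pattern = [3, 8, 8, 8, 8], length n = 5
  position 0: throw height = 3, running sum = 3
  position 1: throw height = 8, running sum = 11
  position 2: throw height = 8, running sum = 19
  position 3: throw height = 8, running sum = 27
  position 4: throw height = 8, running sum = 35
Total sum = 35; balls = sum / n = 35 / 5 = 7

Answer: 7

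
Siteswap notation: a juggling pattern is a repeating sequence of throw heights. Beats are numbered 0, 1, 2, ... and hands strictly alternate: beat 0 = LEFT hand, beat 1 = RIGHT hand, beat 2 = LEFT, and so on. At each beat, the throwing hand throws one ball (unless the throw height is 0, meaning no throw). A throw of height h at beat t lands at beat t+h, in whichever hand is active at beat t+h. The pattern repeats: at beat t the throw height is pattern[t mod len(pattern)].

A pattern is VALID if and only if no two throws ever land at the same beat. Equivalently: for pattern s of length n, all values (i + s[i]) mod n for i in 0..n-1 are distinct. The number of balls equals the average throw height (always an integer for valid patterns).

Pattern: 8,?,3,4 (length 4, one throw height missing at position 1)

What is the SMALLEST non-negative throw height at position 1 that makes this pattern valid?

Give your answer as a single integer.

i=0: (0 + 8) mod 4 = 0
i=1: s[i]=? (unknown)
i=2: (2 + 3) mod 4 = 1
i=3: (3 + 4) mod 4 = 3
Known residues: [0, 1, 3]; need a permutation of 0..3, so missing residue r = 2
Need (1 + s) mod 4 = 2; smallest s = (2 - 1) mod 4 = 1

Answer: 1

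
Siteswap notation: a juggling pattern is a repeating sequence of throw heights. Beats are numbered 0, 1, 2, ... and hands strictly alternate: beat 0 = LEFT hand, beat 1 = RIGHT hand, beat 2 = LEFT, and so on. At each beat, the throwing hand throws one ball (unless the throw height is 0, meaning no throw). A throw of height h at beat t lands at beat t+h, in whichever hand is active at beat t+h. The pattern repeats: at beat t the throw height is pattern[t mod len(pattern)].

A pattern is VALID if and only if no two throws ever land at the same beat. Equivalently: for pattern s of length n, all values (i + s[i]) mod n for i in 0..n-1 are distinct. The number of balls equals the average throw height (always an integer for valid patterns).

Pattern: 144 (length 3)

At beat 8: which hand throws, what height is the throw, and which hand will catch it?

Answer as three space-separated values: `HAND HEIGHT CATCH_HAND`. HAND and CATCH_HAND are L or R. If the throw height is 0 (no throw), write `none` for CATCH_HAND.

Answer: L 4 L

Derivation:
Beat 8: 8 mod 2 = 0, so hand = L
Throw height = pattern[8 mod 3] = pattern[2] = 4
Lands at beat 8+4=12, 12 mod 2 = 0, so catch hand = L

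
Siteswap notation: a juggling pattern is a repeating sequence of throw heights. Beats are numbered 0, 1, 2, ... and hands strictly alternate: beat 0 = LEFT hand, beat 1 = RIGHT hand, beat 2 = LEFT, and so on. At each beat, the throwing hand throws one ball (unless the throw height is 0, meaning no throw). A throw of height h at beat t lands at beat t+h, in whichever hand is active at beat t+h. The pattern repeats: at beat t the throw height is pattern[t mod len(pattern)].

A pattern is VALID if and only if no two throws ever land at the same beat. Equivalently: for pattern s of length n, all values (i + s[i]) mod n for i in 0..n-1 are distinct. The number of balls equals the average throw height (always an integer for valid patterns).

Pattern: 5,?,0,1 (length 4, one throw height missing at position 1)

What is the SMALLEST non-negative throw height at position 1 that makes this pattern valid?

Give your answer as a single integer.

i=0: (0 + 5) mod 4 = 1
i=1: s[i]=? (unknown)
i=2: (2 + 0) mod 4 = 2
i=3: (3 + 1) mod 4 = 0
Known residues: [0, 1, 2]; need a permutation of 0..3, so missing residue r = 3
Need (1 + s) mod 4 = 3; smallest s = (3 - 1) mod 4 = 2

Answer: 2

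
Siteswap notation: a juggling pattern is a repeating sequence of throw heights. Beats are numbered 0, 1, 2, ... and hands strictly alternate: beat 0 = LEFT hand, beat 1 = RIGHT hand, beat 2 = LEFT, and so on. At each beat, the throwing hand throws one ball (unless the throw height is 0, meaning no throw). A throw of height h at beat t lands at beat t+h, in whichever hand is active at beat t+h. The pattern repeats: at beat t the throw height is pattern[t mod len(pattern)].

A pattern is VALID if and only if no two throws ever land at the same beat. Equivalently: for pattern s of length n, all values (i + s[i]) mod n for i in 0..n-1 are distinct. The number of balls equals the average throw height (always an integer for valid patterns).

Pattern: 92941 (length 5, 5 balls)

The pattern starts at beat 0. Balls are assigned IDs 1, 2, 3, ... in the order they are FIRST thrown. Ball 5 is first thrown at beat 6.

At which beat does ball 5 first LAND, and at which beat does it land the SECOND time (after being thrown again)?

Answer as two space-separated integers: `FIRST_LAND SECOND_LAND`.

Answer: 8 12

Derivation:
Beat 0 (L): throw ball1 h=9 -> lands@9:R; in-air after throw: [b1@9:R]
Beat 1 (R): throw ball2 h=2 -> lands@3:R; in-air after throw: [b2@3:R b1@9:R]
Beat 2 (L): throw ball3 h=9 -> lands@11:R; in-air after throw: [b2@3:R b1@9:R b3@11:R]
Beat 3 (R): throw ball2 h=4 -> lands@7:R; in-air after throw: [b2@7:R b1@9:R b3@11:R]
Beat 4 (L): throw ball4 h=1 -> lands@5:R; in-air after throw: [b4@5:R b2@7:R b1@9:R b3@11:R]
Beat 5 (R): throw ball4 h=9 -> lands@14:L; in-air after throw: [b2@7:R b1@9:R b3@11:R b4@14:L]
Beat 6 (L): throw ball5 h=2 -> lands@8:L; in-air after throw: [b2@7:R b5@8:L b1@9:R b3@11:R b4@14:L]
Beat 7 (R): throw ball2 h=9 -> lands@16:L; in-air after throw: [b5@8:L b1@9:R b3@11:R b4@14:L b2@16:L]
Beat 8 (L): throw ball5 h=4 -> lands@12:L; in-air after throw: [b1@9:R b3@11:R b5@12:L b4@14:L b2@16:L]
Beat 9 (R): throw ball1 h=1 -> lands@10:L; in-air after throw: [b1@10:L b3@11:R b5@12:L b4@14:L b2@16:L]
Beat 10 (L): throw ball1 h=9 -> lands@19:R; in-air after throw: [b3@11:R b5@12:L b4@14:L b2@16:L b1@19:R]
Beat 11 (R): throw ball3 h=2 -> lands@13:R; in-air after throw: [b5@12:L b3@13:R b4@14:L b2@16:L b1@19:R]
Beat 12 (L): throw ball5 h=9 -> lands@21:R; in-air after throw: [b3@13:R b4@14:L b2@16:L b1@19:R b5@21:R]
Ball 5: thrown@6 h=2 -> first land @8; rethrown@8 h=4 -> second land @12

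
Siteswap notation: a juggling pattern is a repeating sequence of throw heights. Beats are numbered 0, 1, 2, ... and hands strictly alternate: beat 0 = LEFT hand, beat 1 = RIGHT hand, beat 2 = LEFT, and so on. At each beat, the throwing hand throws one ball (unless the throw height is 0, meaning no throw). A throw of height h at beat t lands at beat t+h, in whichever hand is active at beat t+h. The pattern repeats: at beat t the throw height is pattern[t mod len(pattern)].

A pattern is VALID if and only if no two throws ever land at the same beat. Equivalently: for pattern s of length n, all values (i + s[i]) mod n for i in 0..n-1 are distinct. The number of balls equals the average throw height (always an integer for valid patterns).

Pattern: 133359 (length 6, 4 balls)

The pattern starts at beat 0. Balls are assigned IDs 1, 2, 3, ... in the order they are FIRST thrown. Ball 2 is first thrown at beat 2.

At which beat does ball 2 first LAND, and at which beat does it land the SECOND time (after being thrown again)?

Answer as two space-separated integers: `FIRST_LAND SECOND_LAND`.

Beat 0 (L): throw ball1 h=1 -> lands@1:R; in-air after throw: [b1@1:R]
Beat 1 (R): throw ball1 h=3 -> lands@4:L; in-air after throw: [b1@4:L]
Beat 2 (L): throw ball2 h=3 -> lands@5:R; in-air after throw: [b1@4:L b2@5:R]
Beat 3 (R): throw ball3 h=3 -> lands@6:L; in-air after throw: [b1@4:L b2@5:R b3@6:L]
Beat 4 (L): throw ball1 h=5 -> lands@9:R; in-air after throw: [b2@5:R b3@6:L b1@9:R]
Beat 5 (R): throw ball2 h=9 -> lands@14:L; in-air after throw: [b3@6:L b1@9:R b2@14:L]
Beat 6 (L): throw ball3 h=1 -> lands@7:R; in-air after throw: [b3@7:R b1@9:R b2@14:L]
Beat 7 (R): throw ball3 h=3 -> lands@10:L; in-air after throw: [b1@9:R b3@10:L b2@14:L]
Beat 8 (L): throw ball4 h=3 -> lands@11:R; in-air after throw: [b1@9:R b3@10:L b4@11:R b2@14:L]
Beat 9 (R): throw ball1 h=3 -> lands@12:L; in-air after throw: [b3@10:L b4@11:R b1@12:L b2@14:L]
Beat 10 (L): throw ball3 h=5 -> lands@15:R; in-air after throw: [b4@11:R b1@12:L b2@14:L b3@15:R]
Beat 11 (R): throw ball4 h=9 -> lands@20:L; in-air after throw: [b1@12:L b2@14:L b3@15:R b4@20:L]
Beat 12 (L): throw ball1 h=1 -> lands@13:R; in-air after throw: [b1@13:R b2@14:L b3@15:R b4@20:L]
Beat 13 (R): throw ball1 h=3 -> lands@16:L; in-air after throw: [b2@14:L b3@15:R b1@16:L b4@20:L]
Beat 14 (L): throw ball2 h=3 -> lands@17:R; in-air after throw: [b3@15:R b1@16:L b2@17:R b4@20:L]
Ball 2: thrown@2 h=3 -> first land @5; rethrown@5 h=9 -> second land @14

Answer: 5 14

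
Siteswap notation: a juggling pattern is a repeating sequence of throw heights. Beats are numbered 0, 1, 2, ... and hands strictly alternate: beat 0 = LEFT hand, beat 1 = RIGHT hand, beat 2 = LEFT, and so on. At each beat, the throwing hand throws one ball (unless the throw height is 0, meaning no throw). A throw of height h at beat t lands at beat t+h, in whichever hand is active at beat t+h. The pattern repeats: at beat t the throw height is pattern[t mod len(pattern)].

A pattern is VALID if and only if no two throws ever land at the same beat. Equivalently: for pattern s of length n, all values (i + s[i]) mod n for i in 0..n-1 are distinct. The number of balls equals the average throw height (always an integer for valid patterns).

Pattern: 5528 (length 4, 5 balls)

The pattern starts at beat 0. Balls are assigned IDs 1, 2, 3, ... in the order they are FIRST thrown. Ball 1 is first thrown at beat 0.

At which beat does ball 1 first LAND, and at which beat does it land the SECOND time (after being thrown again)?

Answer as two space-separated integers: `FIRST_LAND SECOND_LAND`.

Beat 0 (L): throw ball1 h=5 -> lands@5:R; in-air after throw: [b1@5:R]
Beat 1 (R): throw ball2 h=5 -> lands@6:L; in-air after throw: [b1@5:R b2@6:L]
Beat 2 (L): throw ball3 h=2 -> lands@4:L; in-air after throw: [b3@4:L b1@5:R b2@6:L]
Beat 3 (R): throw ball4 h=8 -> lands@11:R; in-air after throw: [b3@4:L b1@5:R b2@6:L b4@11:R]
Beat 4 (L): throw ball3 h=5 -> lands@9:R; in-air after throw: [b1@5:R b2@6:L b3@9:R b4@11:R]
Beat 5 (R): throw ball1 h=5 -> lands@10:L; in-air after throw: [b2@6:L b3@9:R b1@10:L b4@11:R]
Beat 6 (L): throw ball2 h=2 -> lands@8:L; in-air after throw: [b2@8:L b3@9:R b1@10:L b4@11:R]
Beat 7 (R): throw ball5 h=8 -> lands@15:R; in-air after throw: [b2@8:L b3@9:R b1@10:L b4@11:R b5@15:R]
Beat 8 (L): throw ball2 h=5 -> lands@13:R; in-air after throw: [b3@9:R b1@10:L b4@11:R b2@13:R b5@15:R]
Beat 9 (R): throw ball3 h=5 -> lands@14:L; in-air after throw: [b1@10:L b4@11:R b2@13:R b3@14:L b5@15:R]
Beat 10 (L): throw ball1 h=2 -> lands@12:L; in-air after throw: [b4@11:R b1@12:L b2@13:R b3@14:L b5@15:R]
Ball 1: thrown@0 h=5 -> first land @5; rethrown@5 h=5 -> second land @10

Answer: 5 10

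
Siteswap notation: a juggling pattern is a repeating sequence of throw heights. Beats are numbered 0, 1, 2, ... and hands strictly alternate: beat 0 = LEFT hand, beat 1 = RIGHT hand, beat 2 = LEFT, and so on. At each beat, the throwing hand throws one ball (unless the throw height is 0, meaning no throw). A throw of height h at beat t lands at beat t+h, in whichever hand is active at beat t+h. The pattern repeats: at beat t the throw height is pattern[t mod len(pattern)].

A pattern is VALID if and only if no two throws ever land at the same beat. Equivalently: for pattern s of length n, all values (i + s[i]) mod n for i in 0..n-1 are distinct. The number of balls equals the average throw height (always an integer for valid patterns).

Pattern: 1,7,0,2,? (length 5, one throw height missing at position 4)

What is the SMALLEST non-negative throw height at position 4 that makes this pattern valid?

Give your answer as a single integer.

i=0: (0 + 1) mod 5 = 1
i=1: (1 + 7) mod 5 = 3
i=2: (2 + 0) mod 5 = 2
i=3: (3 + 2) mod 5 = 0
i=4: s[i]=? (unknown)
Known residues: [0, 1, 2, 3]; need a permutation of 0..4, so missing residue r = 4
Need (4 + s) mod 5 = 4; smallest s = (4 - 4) mod 5 = 0

Answer: 0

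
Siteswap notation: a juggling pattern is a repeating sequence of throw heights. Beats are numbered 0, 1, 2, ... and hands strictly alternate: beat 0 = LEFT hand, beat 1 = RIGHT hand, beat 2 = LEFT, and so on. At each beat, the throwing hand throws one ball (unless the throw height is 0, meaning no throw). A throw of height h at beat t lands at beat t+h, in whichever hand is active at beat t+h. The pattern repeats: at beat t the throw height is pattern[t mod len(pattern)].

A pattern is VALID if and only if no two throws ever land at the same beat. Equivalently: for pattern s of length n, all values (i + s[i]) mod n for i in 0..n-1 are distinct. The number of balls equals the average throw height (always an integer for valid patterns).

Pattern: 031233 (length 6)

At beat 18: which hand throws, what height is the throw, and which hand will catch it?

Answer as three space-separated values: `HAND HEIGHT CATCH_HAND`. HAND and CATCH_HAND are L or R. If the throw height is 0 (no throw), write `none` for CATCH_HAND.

Beat 18: 18 mod 2 = 0, so hand = L
Throw height = pattern[18 mod 6] = pattern[0] = 0

Answer: L 0 none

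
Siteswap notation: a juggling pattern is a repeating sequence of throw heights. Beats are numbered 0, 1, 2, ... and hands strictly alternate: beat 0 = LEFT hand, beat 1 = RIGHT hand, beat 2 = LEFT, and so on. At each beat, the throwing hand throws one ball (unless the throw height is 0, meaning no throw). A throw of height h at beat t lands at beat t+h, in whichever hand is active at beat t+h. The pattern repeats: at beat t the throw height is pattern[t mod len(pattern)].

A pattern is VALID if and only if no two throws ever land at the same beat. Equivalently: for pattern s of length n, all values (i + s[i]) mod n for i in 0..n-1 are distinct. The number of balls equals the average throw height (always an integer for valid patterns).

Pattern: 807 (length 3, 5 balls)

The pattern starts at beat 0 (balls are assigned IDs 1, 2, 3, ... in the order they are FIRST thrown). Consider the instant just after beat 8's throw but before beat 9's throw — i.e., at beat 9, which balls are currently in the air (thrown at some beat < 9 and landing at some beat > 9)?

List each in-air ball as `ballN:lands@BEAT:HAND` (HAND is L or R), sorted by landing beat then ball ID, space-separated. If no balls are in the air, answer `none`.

Beat 0 (L): throw ball1 h=8 -> lands@8:L; in-air after throw: [b1@8:L]
Beat 2 (L): throw ball2 h=7 -> lands@9:R; in-air after throw: [b1@8:L b2@9:R]
Beat 3 (R): throw ball3 h=8 -> lands@11:R; in-air after throw: [b1@8:L b2@9:R b3@11:R]
Beat 5 (R): throw ball4 h=7 -> lands@12:L; in-air after throw: [b1@8:L b2@9:R b3@11:R b4@12:L]
Beat 6 (L): throw ball5 h=8 -> lands@14:L; in-air after throw: [b1@8:L b2@9:R b3@11:R b4@12:L b5@14:L]
Beat 8 (L): throw ball1 h=7 -> lands@15:R; in-air after throw: [b2@9:R b3@11:R b4@12:L b5@14:L b1@15:R]
Beat 9 (R): throw ball2 h=8 -> lands@17:R; in-air after throw: [b3@11:R b4@12:L b5@14:L b1@15:R b2@17:R]

Answer: ball3:lands@11:R ball4:lands@12:L ball5:lands@14:L ball1:lands@15:R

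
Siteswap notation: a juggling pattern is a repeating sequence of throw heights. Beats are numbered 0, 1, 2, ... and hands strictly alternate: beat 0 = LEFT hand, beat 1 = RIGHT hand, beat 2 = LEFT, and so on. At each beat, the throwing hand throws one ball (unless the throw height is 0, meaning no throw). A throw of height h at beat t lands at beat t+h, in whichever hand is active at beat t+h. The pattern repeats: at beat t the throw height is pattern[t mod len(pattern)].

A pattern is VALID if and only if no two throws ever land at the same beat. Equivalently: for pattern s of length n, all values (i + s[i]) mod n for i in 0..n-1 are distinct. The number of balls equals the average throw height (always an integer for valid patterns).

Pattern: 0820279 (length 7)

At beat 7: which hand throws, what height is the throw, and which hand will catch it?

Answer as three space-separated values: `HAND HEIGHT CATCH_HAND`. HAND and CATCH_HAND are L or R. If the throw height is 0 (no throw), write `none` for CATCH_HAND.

Beat 7: 7 mod 2 = 1, so hand = R
Throw height = pattern[7 mod 7] = pattern[0] = 0

Answer: R 0 none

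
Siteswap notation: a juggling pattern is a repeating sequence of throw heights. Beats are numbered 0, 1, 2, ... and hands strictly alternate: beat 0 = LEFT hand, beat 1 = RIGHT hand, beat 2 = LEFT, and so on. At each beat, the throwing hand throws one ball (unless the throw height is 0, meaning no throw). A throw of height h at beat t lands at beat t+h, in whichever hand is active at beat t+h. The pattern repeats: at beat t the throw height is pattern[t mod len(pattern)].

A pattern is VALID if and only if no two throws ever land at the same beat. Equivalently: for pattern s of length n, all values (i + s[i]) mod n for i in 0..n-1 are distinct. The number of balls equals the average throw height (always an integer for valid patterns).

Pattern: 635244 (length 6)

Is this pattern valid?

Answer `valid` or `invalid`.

i=0: (i + s[i]) mod n = (0 + 6) mod 6 = 0
i=1: (i + s[i]) mod n = (1 + 3) mod 6 = 4
i=2: (i + s[i]) mod n = (2 + 5) mod 6 = 1
i=3: (i + s[i]) mod n = (3 + 2) mod 6 = 5
i=4: (i + s[i]) mod n = (4 + 4) mod 6 = 2
i=5: (i + s[i]) mod n = (5 + 4) mod 6 = 3
Residues: [0, 4, 1, 5, 2, 3], distinct: True

Answer: valid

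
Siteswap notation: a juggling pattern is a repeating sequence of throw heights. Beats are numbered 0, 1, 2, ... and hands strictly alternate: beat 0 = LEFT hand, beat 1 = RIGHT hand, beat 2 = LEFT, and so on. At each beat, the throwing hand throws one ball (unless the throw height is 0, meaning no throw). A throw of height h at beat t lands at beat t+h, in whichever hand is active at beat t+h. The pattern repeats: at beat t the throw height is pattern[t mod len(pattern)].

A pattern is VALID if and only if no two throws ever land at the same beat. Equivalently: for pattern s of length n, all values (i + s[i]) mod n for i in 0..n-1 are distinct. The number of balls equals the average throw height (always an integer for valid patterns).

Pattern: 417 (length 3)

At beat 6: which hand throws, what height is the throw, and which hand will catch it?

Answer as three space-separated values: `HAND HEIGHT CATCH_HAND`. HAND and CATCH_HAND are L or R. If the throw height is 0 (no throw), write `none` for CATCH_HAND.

Answer: L 4 L

Derivation:
Beat 6: 6 mod 2 = 0, so hand = L
Throw height = pattern[6 mod 3] = pattern[0] = 4
Lands at beat 6+4=10, 10 mod 2 = 0, so catch hand = L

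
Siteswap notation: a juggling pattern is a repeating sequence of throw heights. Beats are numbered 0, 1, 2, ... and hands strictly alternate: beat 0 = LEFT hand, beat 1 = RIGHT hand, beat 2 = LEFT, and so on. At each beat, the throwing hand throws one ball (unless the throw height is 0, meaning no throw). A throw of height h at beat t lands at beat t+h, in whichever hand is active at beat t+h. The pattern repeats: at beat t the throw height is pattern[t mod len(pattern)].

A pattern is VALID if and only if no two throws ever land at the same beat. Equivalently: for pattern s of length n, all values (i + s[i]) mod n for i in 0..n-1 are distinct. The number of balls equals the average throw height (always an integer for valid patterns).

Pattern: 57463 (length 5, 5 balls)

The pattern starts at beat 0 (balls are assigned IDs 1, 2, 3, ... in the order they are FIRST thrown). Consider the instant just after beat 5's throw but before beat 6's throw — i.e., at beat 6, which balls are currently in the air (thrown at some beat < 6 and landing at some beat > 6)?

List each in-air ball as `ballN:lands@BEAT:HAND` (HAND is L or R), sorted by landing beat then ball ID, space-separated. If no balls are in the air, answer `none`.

Answer: ball5:lands@7:R ball2:lands@8:L ball4:lands@9:R ball1:lands@10:L

Derivation:
Beat 0 (L): throw ball1 h=5 -> lands@5:R; in-air after throw: [b1@5:R]
Beat 1 (R): throw ball2 h=7 -> lands@8:L; in-air after throw: [b1@5:R b2@8:L]
Beat 2 (L): throw ball3 h=4 -> lands@6:L; in-air after throw: [b1@5:R b3@6:L b2@8:L]
Beat 3 (R): throw ball4 h=6 -> lands@9:R; in-air after throw: [b1@5:R b3@6:L b2@8:L b4@9:R]
Beat 4 (L): throw ball5 h=3 -> lands@7:R; in-air after throw: [b1@5:R b3@6:L b5@7:R b2@8:L b4@9:R]
Beat 5 (R): throw ball1 h=5 -> lands@10:L; in-air after throw: [b3@6:L b5@7:R b2@8:L b4@9:R b1@10:L]
Beat 6 (L): throw ball3 h=7 -> lands@13:R; in-air after throw: [b5@7:R b2@8:L b4@9:R b1@10:L b3@13:R]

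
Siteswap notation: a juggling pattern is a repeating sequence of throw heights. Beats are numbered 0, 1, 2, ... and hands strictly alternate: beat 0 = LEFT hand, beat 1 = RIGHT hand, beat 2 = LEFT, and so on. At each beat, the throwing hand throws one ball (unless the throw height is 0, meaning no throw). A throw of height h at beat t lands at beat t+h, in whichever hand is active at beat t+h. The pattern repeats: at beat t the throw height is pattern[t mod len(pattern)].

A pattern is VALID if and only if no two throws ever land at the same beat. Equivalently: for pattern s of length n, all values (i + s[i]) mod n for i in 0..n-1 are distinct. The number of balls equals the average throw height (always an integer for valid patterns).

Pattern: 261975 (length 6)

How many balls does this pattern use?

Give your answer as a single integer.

Pattern = [2, 6, 1, 9, 7, 5], length n = 6
  position 0: throw height = 2, running sum = 2
  position 1: throw height = 6, running sum = 8
  position 2: throw height = 1, running sum = 9
  position 3: throw height = 9, running sum = 18
  position 4: throw height = 7, running sum = 25
  position 5: throw height = 5, running sum = 30
Total sum = 30; balls = sum / n = 30 / 6 = 5

Answer: 5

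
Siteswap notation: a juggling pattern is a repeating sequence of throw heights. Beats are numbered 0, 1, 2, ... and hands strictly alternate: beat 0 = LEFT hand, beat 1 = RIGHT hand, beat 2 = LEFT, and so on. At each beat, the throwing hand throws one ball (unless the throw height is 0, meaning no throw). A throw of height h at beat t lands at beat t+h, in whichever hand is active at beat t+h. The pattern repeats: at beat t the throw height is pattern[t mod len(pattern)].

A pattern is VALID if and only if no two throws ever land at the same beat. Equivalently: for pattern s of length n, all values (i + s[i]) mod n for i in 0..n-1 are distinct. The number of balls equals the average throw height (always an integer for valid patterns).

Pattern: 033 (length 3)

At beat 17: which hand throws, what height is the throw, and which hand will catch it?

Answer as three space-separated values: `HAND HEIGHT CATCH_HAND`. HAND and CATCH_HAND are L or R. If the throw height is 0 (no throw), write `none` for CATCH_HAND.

Answer: R 3 L

Derivation:
Beat 17: 17 mod 2 = 1, so hand = R
Throw height = pattern[17 mod 3] = pattern[2] = 3
Lands at beat 17+3=20, 20 mod 2 = 0, so catch hand = L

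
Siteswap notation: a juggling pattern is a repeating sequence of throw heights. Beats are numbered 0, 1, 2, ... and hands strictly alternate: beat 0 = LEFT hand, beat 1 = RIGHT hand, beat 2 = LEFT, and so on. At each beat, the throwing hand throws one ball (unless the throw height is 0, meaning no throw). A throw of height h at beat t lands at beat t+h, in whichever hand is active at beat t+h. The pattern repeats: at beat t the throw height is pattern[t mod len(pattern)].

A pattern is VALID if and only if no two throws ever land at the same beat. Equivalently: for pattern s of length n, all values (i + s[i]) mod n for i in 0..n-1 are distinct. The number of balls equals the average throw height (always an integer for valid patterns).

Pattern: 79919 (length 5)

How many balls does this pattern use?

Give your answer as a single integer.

Answer: 7

Derivation:
Pattern = [7, 9, 9, 1, 9], length n = 5
  position 0: throw height = 7, running sum = 7
  position 1: throw height = 9, running sum = 16
  position 2: throw height = 9, running sum = 25
  position 3: throw height = 1, running sum = 26
  position 4: throw height = 9, running sum = 35
Total sum = 35; balls = sum / n = 35 / 5 = 7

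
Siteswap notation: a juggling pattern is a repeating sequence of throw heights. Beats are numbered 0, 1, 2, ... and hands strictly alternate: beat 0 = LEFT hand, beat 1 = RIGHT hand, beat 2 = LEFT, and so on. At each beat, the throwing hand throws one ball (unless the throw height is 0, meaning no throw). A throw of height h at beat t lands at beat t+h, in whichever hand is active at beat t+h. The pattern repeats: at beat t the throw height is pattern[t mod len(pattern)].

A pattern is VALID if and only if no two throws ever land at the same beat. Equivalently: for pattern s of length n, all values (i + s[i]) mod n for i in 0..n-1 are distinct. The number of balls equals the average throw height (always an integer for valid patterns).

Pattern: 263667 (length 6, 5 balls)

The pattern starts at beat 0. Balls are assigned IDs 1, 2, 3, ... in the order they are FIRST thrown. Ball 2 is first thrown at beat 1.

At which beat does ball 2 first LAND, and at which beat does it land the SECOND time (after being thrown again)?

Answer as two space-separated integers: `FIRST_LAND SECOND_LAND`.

Answer: 7 13

Derivation:
Beat 0 (L): throw ball1 h=2 -> lands@2:L; in-air after throw: [b1@2:L]
Beat 1 (R): throw ball2 h=6 -> lands@7:R; in-air after throw: [b1@2:L b2@7:R]
Beat 2 (L): throw ball1 h=3 -> lands@5:R; in-air after throw: [b1@5:R b2@7:R]
Beat 3 (R): throw ball3 h=6 -> lands@9:R; in-air after throw: [b1@5:R b2@7:R b3@9:R]
Beat 4 (L): throw ball4 h=6 -> lands@10:L; in-air after throw: [b1@5:R b2@7:R b3@9:R b4@10:L]
Beat 5 (R): throw ball1 h=7 -> lands@12:L; in-air after throw: [b2@7:R b3@9:R b4@10:L b1@12:L]
Beat 6 (L): throw ball5 h=2 -> lands@8:L; in-air after throw: [b2@7:R b5@8:L b3@9:R b4@10:L b1@12:L]
Beat 7 (R): throw ball2 h=6 -> lands@13:R; in-air after throw: [b5@8:L b3@9:R b4@10:L b1@12:L b2@13:R]
Beat 8 (L): throw ball5 h=3 -> lands@11:R; in-air after throw: [b3@9:R b4@10:L b5@11:R b1@12:L b2@13:R]
Beat 9 (R): throw ball3 h=6 -> lands@15:R; in-air after throw: [b4@10:L b5@11:R b1@12:L b2@13:R b3@15:R]
Beat 10 (L): throw ball4 h=6 -> lands@16:L; in-air after throw: [b5@11:R b1@12:L b2@13:R b3@15:R b4@16:L]
Beat 11 (R): throw ball5 h=7 -> lands@18:L; in-air after throw: [b1@12:L b2@13:R b3@15:R b4@16:L b5@18:L]
Beat 12 (L): throw ball1 h=2 -> lands@14:L; in-air after throw: [b2@13:R b1@14:L b3@15:R b4@16:L b5@18:L]
Beat 13 (R): throw ball2 h=6 -> lands@19:R; in-air after throw: [b1@14:L b3@15:R b4@16:L b5@18:L b2@19:R]
Ball 2: thrown@1 h=6 -> first land @7; rethrown@7 h=6 -> second land @13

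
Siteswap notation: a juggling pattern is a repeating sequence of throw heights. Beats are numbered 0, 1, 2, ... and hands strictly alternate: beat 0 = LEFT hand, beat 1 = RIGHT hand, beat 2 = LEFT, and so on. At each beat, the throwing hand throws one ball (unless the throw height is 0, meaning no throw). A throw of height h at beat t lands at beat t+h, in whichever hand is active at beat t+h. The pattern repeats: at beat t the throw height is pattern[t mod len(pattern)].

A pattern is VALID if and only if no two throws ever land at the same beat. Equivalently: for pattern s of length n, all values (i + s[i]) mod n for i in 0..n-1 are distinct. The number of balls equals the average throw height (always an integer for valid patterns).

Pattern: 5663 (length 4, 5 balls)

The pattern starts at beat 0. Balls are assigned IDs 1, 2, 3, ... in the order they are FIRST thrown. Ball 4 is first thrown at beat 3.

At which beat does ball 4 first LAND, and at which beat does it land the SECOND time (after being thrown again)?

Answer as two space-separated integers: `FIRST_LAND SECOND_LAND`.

Beat 0 (L): throw ball1 h=5 -> lands@5:R; in-air after throw: [b1@5:R]
Beat 1 (R): throw ball2 h=6 -> lands@7:R; in-air after throw: [b1@5:R b2@7:R]
Beat 2 (L): throw ball3 h=6 -> lands@8:L; in-air after throw: [b1@5:R b2@7:R b3@8:L]
Beat 3 (R): throw ball4 h=3 -> lands@6:L; in-air after throw: [b1@5:R b4@6:L b2@7:R b3@8:L]
Beat 4 (L): throw ball5 h=5 -> lands@9:R; in-air after throw: [b1@5:R b4@6:L b2@7:R b3@8:L b5@9:R]
Beat 5 (R): throw ball1 h=6 -> lands@11:R; in-air after throw: [b4@6:L b2@7:R b3@8:L b5@9:R b1@11:R]
Beat 6 (L): throw ball4 h=6 -> lands@12:L; in-air after throw: [b2@7:R b3@8:L b5@9:R b1@11:R b4@12:L]
Beat 7 (R): throw ball2 h=3 -> lands@10:L; in-air after throw: [b3@8:L b5@9:R b2@10:L b1@11:R b4@12:L]
Beat 8 (L): throw ball3 h=5 -> lands@13:R; in-air after throw: [b5@9:R b2@10:L b1@11:R b4@12:L b3@13:R]
Beat 9 (R): throw ball5 h=6 -> lands@15:R; in-air after throw: [b2@10:L b1@11:R b4@12:L b3@13:R b5@15:R]
Beat 10 (L): throw ball2 h=6 -> lands@16:L; in-air after throw: [b1@11:R b4@12:L b3@13:R b5@15:R b2@16:L]
Beat 11 (R): throw ball1 h=3 -> lands@14:L; in-air after throw: [b4@12:L b3@13:R b1@14:L b5@15:R b2@16:L]
Beat 12 (L): throw ball4 h=5 -> lands@17:R; in-air after throw: [b3@13:R b1@14:L b5@15:R b2@16:L b4@17:R]
Ball 4: thrown@3 h=3 -> first land @6; rethrown@6 h=6 -> second land @12

Answer: 6 12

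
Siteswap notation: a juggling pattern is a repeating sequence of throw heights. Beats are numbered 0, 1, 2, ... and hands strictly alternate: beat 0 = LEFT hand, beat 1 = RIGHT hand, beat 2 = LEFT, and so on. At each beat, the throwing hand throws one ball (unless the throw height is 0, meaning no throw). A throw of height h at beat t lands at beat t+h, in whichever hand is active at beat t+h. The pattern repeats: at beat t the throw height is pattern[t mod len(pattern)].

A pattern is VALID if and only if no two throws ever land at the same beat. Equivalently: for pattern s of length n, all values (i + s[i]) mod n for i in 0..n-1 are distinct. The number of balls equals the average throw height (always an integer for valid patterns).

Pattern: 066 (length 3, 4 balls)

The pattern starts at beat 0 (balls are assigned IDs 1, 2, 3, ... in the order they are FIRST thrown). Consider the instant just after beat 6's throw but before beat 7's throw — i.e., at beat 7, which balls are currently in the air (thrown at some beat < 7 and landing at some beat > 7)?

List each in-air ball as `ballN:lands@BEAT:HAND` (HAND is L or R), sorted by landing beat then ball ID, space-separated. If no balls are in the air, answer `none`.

Beat 1 (R): throw ball1 h=6 -> lands@7:R; in-air after throw: [b1@7:R]
Beat 2 (L): throw ball2 h=6 -> lands@8:L; in-air after throw: [b1@7:R b2@8:L]
Beat 4 (L): throw ball3 h=6 -> lands@10:L; in-air after throw: [b1@7:R b2@8:L b3@10:L]
Beat 5 (R): throw ball4 h=6 -> lands@11:R; in-air after throw: [b1@7:R b2@8:L b3@10:L b4@11:R]
Beat 7 (R): throw ball1 h=6 -> lands@13:R; in-air after throw: [b2@8:L b3@10:L b4@11:R b1@13:R]

Answer: ball2:lands@8:L ball3:lands@10:L ball4:lands@11:R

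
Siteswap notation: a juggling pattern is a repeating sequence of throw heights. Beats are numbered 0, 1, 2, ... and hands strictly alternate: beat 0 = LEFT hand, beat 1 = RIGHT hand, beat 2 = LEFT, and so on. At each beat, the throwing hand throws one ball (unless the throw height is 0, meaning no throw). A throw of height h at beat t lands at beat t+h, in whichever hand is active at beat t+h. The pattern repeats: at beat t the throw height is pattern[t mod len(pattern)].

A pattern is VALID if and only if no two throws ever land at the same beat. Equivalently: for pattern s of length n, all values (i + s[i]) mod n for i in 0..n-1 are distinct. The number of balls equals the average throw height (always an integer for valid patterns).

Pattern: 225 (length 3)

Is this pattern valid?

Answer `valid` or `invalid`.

Answer: valid

Derivation:
i=0: (i + s[i]) mod n = (0 + 2) mod 3 = 2
i=1: (i + s[i]) mod n = (1 + 2) mod 3 = 0
i=2: (i + s[i]) mod n = (2 + 5) mod 3 = 1
Residues: [2, 0, 1], distinct: True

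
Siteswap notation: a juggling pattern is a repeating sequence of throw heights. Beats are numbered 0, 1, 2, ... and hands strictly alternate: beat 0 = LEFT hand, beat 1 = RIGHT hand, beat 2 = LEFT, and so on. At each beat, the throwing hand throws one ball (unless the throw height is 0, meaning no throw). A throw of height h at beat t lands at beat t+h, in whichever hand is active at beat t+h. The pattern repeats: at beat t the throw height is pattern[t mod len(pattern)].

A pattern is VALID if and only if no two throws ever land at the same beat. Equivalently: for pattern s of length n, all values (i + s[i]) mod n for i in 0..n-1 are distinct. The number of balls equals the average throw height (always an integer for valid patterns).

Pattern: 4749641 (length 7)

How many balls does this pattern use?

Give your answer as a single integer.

Answer: 5

Derivation:
Pattern = [4, 7, 4, 9, 6, 4, 1], length n = 7
  position 0: throw height = 4, running sum = 4
  position 1: throw height = 7, running sum = 11
  position 2: throw height = 4, running sum = 15
  position 3: throw height = 9, running sum = 24
  position 4: throw height = 6, running sum = 30
  position 5: throw height = 4, running sum = 34
  position 6: throw height = 1, running sum = 35
Total sum = 35; balls = sum / n = 35 / 7 = 5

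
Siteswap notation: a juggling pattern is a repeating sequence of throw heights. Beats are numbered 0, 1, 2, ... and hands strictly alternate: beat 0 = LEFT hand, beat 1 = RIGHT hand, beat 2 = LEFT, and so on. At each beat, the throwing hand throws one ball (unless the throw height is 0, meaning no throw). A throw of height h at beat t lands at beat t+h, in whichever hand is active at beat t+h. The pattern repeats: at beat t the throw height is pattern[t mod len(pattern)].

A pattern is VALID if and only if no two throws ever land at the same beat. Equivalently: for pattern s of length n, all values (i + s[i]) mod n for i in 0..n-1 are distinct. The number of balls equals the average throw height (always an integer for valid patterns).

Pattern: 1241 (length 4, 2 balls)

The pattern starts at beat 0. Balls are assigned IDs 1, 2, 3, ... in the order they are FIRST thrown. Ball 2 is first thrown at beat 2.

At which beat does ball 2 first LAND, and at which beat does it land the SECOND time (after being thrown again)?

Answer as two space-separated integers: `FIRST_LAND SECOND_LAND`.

Answer: 6 10

Derivation:
Beat 0 (L): throw ball1 h=1 -> lands@1:R; in-air after throw: [b1@1:R]
Beat 1 (R): throw ball1 h=2 -> lands@3:R; in-air after throw: [b1@3:R]
Beat 2 (L): throw ball2 h=4 -> lands@6:L; in-air after throw: [b1@3:R b2@6:L]
Beat 3 (R): throw ball1 h=1 -> lands@4:L; in-air after throw: [b1@4:L b2@6:L]
Beat 4 (L): throw ball1 h=1 -> lands@5:R; in-air after throw: [b1@5:R b2@6:L]
Beat 5 (R): throw ball1 h=2 -> lands@7:R; in-air after throw: [b2@6:L b1@7:R]
Beat 6 (L): throw ball2 h=4 -> lands@10:L; in-air after throw: [b1@7:R b2@10:L]
Beat 7 (R): throw ball1 h=1 -> lands@8:L; in-air after throw: [b1@8:L b2@10:L]
Beat 8 (L): throw ball1 h=1 -> lands@9:R; in-air after throw: [b1@9:R b2@10:L]
Beat 9 (R): throw ball1 h=2 -> lands@11:R; in-air after throw: [b2@10:L b1@11:R]
Beat 10 (L): throw ball2 h=4 -> lands@14:L; in-air after throw: [b1@11:R b2@14:L]
Ball 2: thrown@2 h=4 -> first land @6; rethrown@6 h=4 -> second land @10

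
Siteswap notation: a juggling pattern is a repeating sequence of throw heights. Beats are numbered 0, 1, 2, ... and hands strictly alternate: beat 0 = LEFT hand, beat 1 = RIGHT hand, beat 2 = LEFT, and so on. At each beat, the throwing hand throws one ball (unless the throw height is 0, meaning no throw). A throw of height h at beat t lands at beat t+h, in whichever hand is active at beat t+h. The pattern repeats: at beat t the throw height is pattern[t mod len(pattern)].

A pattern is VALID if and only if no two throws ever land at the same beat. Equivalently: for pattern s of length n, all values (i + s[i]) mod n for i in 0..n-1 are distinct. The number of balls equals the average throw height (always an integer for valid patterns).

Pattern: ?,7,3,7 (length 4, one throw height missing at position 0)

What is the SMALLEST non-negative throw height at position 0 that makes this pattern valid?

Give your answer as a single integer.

i=0: s[i]=? (unknown)
i=1: (1 + 7) mod 4 = 0
i=2: (2 + 3) mod 4 = 1
i=3: (3 + 7) mod 4 = 2
Known residues: [0, 1, 2]; need a permutation of 0..3, so missing residue r = 3
Need (0 + s) mod 4 = 3; smallest s = (3 - 0) mod 4 = 3

Answer: 3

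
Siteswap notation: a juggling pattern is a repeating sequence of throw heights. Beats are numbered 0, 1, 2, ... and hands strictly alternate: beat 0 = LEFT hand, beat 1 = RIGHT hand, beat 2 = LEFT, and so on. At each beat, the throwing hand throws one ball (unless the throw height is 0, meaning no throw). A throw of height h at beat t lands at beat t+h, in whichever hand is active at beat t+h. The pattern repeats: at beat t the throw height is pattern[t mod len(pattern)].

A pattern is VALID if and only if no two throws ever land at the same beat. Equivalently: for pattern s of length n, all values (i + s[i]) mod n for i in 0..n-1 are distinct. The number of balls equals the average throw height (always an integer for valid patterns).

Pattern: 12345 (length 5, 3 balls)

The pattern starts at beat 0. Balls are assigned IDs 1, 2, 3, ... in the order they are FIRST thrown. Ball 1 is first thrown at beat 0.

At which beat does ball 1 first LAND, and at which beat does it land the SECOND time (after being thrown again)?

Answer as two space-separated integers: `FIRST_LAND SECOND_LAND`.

Beat 0 (L): throw ball1 h=1 -> lands@1:R; in-air after throw: [b1@1:R]
Beat 1 (R): throw ball1 h=2 -> lands@3:R; in-air after throw: [b1@3:R]
Beat 2 (L): throw ball2 h=3 -> lands@5:R; in-air after throw: [b1@3:R b2@5:R]
Beat 3 (R): throw ball1 h=4 -> lands@7:R; in-air after throw: [b2@5:R b1@7:R]
Ball 1: thrown@0 h=1 -> first land @1; rethrown@1 h=2 -> second land @3

Answer: 1 3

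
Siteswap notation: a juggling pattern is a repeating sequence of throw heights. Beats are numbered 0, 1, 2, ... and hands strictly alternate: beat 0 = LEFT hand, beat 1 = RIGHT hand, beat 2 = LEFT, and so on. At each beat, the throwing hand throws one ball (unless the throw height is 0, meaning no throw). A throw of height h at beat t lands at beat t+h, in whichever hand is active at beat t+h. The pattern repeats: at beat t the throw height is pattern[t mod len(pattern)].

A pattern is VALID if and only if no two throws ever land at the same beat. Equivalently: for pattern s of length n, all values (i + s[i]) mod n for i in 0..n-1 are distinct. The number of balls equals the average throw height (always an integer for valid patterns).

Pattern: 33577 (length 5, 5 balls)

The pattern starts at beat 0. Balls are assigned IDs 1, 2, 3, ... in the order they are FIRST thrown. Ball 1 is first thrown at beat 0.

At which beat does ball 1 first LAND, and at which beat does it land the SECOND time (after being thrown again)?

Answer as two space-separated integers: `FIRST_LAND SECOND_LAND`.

Answer: 3 10

Derivation:
Beat 0 (L): throw ball1 h=3 -> lands@3:R; in-air after throw: [b1@3:R]
Beat 1 (R): throw ball2 h=3 -> lands@4:L; in-air after throw: [b1@3:R b2@4:L]
Beat 2 (L): throw ball3 h=5 -> lands@7:R; in-air after throw: [b1@3:R b2@4:L b3@7:R]
Beat 3 (R): throw ball1 h=7 -> lands@10:L; in-air after throw: [b2@4:L b3@7:R b1@10:L]
Beat 4 (L): throw ball2 h=7 -> lands@11:R; in-air after throw: [b3@7:R b1@10:L b2@11:R]
Beat 5 (R): throw ball4 h=3 -> lands@8:L; in-air after throw: [b3@7:R b4@8:L b1@10:L b2@11:R]
Beat 6 (L): throw ball5 h=3 -> lands@9:R; in-air after throw: [b3@7:R b4@8:L b5@9:R b1@10:L b2@11:R]
Beat 7 (R): throw ball3 h=5 -> lands@12:L; in-air after throw: [b4@8:L b5@9:R b1@10:L b2@11:R b3@12:L]
Beat 8 (L): throw ball4 h=7 -> lands@15:R; in-air after throw: [b5@9:R b1@10:L b2@11:R b3@12:L b4@15:R]
Beat 9 (R): throw ball5 h=7 -> lands@16:L; in-air after throw: [b1@10:L b2@11:R b3@12:L b4@15:R b5@16:L]
Beat 10 (L): throw ball1 h=3 -> lands@13:R; in-air after throw: [b2@11:R b3@12:L b1@13:R b4@15:R b5@16:L]
Ball 1: thrown@0 h=3 -> first land @3; rethrown@3 h=7 -> second land @10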